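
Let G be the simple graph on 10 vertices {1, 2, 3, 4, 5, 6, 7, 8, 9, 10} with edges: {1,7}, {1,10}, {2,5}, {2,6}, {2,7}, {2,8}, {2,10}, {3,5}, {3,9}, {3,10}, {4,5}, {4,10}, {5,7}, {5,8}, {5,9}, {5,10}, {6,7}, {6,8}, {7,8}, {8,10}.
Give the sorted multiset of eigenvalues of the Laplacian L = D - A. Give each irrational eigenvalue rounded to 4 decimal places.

[0, 1.2170, 1.7846, 1.9407, 3.3832, 4.3131, 5.6668, 6, 7.4965, 8.1981]

With the vertex order [1, 2, 3, 4, 5, 6, 7, 8, 9, 10], the degrees are [2, 5, 3, 2, 7, 3, 5, 5, 2, 6], giving D = diag(2, 5, 3, 2, 7, 3, 5, 5, 2, 6) and L = D - A. L is symmetric positive semidefinite, so every eigenvalue is real and nonnegative. The single zero eigenvalue shows the graph is connected. By the matrix-tree theorem the graph has (1/10) * product of the nonzero eigenvalues = 12852 spanning trees. There is one zero in the spectrum, matching the 1 component.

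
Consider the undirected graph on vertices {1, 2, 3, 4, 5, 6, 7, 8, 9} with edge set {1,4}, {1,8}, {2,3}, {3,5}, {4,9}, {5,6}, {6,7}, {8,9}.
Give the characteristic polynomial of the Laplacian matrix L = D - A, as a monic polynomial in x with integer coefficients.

Each diagonal entry of L is the vertex degree and each off-diagonal entry is -1 where an edge is present, 0 otherwise; in the order [1, 2, 3, 4, 5, 6, 7, 8, 9] the diagonal is [2, 1, 2, 2, 2, 2, 1, 2, 2]. Computing det(xI - L) by cofactor expansion (or equivalently via sum-over-permutations) gives x^9 - 16x^8 + 105x^7 - 364x^6 + 713x^5 - 776x^4 + 420x^3 - 80x^2. Since p(0) = det(-L) = 0, x divides p(x).

x^9 - 16x^8 + 105x^7 - 364x^6 + 713x^5 - 776x^4 + 420x^3 - 80x^2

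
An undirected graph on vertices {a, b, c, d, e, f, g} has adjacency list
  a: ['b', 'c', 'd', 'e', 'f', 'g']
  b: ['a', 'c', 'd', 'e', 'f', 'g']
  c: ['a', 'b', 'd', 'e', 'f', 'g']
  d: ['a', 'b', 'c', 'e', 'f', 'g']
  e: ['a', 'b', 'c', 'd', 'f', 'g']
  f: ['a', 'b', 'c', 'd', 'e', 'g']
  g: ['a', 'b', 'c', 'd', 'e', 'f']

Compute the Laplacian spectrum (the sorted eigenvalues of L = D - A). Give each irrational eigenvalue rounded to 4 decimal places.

[0, 7, 7, 7, 7, 7, 7]

Reading degrees in the order [a, b, c, d, e, f, g] gives [6, 6, 6, 6, 6, 6, 6]; set D = diag(6, 6, 6, 6, 6, 6, 6) and form L = D - A. Diagonalising L (or applying a numerical eigensolver to the 7x7 matrix) gives the spectrum above. The eigenvalues sum to 42, which equals trace(L) = 2|E|.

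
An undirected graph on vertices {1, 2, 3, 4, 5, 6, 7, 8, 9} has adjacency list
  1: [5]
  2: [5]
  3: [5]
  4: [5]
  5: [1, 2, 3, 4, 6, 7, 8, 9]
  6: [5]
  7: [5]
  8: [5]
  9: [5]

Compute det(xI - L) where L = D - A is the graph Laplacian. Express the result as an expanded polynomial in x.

Each diagonal entry of L is the vertex degree and each off-diagonal entry is -1 where an edge is present, 0 otherwise; in the order [1, 2, 3, 4, 5, 6, 7, 8, 9] the diagonal is [1, 1, 1, 1, 8, 1, 1, 1, 1]. Computing det(xI - L) by cofactor expansion (or equivalently via sum-over-permutations) gives x^9 - 16x^8 + 84x^7 - 224x^6 + 350x^5 - 336x^4 + 196x^3 - 64x^2 + 9x. The coefficient of x^8 equals -trace(L) = -16, matching the sum of degrees. The eigenvalues sum to 16, which equals trace(L) = 2|E|. By the matrix-tree theorem the graph has (1/9) * product of the nonzero eigenvalues = 1 spanning tree.

x^9 - 16x^8 + 84x^7 - 224x^6 + 350x^5 - 336x^4 + 196x^3 - 64x^2 + 9x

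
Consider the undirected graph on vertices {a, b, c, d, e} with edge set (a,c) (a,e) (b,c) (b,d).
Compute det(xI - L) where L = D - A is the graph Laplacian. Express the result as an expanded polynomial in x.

Reading degrees in the order [a, b, c, d, e] gives [2, 2, 2, 1, 1]; set D = diag(2, 2, 2, 1, 1) and form L = D - A. L has integer entries, so p(x) = det(xI - L) has integer coefficients. Expanding the determinant yields x^5 - 8x^4 + 21x^3 - 20x^2 + 5x. Since p(0) = det(-L) = 0, x divides p(x). The largest eigenvalue, 3.6180, is at most the vertex count 5. By the matrix-tree theorem the graph has (1/5) * product of the nonzero eigenvalues = 1 spanning tree.

x^5 - 8x^4 + 21x^3 - 20x^2 + 5x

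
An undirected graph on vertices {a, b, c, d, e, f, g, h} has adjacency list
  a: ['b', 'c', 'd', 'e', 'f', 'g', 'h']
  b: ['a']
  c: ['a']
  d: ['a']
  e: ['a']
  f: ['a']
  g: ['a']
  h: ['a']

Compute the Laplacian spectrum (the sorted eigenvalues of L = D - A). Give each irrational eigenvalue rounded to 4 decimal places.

[0, 1, 1, 1, 1, 1, 1, 8]

With the vertex order [a, b, c, d, e, f, g, h], the degrees are [7, 1, 1, 1, 1, 1, 1, 1], giving D = diag(7, 1, 1, 1, 1, 1, 1, 1) and L = D - A. Since every row of L sums to 0, the all-ones vector is in the kernel and 0 is an eigenvalue. The largest eigenvalue, 8, is at most the vertex count 8.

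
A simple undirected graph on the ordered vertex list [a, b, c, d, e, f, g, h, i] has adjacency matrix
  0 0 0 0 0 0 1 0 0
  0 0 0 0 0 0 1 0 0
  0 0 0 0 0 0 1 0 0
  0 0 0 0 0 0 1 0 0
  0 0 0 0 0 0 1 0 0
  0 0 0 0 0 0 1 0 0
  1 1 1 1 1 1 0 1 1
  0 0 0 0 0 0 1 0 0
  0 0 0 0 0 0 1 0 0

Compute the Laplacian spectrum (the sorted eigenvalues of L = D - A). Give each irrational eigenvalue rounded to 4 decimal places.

With the vertex order [a, b, c, d, e, f, g, h, i], the degrees are [1, 1, 1, 1, 1, 1, 8, 1, 1], giving D = diag(1, 1, 1, 1, 1, 1, 8, 1, 1) and L = D - A. L is symmetric positive semidefinite, so every eigenvalue is real and nonnegative. The single zero eigenvalue shows the graph is connected. By the matrix-tree theorem the graph has (1/9) * product of the nonzero eigenvalues = 1 spanning tree.

[0, 1, 1, 1, 1, 1, 1, 1, 9]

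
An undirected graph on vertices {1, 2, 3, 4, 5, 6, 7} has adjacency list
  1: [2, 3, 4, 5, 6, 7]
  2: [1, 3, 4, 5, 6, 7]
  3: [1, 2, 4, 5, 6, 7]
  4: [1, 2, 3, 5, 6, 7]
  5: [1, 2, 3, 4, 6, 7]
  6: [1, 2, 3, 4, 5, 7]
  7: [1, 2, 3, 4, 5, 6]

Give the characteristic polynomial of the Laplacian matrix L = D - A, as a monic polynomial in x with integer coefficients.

x^7 - 42x^6 + 735x^5 - 6860x^4 + 36015x^3 - 100842x^2 + 117649x

Reading degrees in the order [1, 2, 3, 4, 5, 6, 7] gives [6, 6, 6, 6, 6, 6, 6]; set D = diag(6, 6, 6, 6, 6, 6, 6) and form L = D - A. Computing det(xI - L) by cofactor expansion (or equivalently via sum-over-permutations) gives x^7 - 42x^6 + 735x^5 - 6860x^4 + 36015x^3 - 100842x^2 + 117649x. The coefficient of x^6 equals -trace(L) = -42, matching the sum of degrees. There is one zero in the spectrum, matching the 1 component. The eigenvalues sum to 42, which equals trace(L) = 2|E|.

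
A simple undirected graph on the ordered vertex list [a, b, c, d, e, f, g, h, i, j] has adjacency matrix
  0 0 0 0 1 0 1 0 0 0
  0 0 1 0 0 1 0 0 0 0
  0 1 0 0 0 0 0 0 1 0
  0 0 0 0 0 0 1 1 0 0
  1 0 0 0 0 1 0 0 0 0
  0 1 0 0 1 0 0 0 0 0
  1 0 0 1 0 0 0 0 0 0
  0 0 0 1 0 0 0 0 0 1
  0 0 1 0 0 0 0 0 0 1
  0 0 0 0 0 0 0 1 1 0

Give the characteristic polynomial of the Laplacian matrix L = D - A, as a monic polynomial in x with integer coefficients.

x^10 - 20x^9 + 170x^8 - 800x^7 + 2275x^6 - 4004x^5 + 4290x^4 - 2640x^3 + 825x^2 - 100x

Reading degrees in the order [a, b, c, d, e, f, g, h, i, j] gives [2, 2, 2, 2, 2, 2, 2, 2, 2, 2]; set D = diag(2, 2, 2, 2, 2, 2, 2, 2, 2, 2) and form L = D - A. L has integer entries, so p(x) = det(xI - L) has integer coefficients. Expanding the determinant yields x^10 - 20x^9 + 170x^8 - 800x^7 + 2275x^6 - 4004x^5 + 4290x^4 - 2640x^3 + 825x^2 - 100x. The coefficient of x^9 equals -trace(L) = -20, matching the sum of degrees. There is one zero in the spectrum, matching the 1 component.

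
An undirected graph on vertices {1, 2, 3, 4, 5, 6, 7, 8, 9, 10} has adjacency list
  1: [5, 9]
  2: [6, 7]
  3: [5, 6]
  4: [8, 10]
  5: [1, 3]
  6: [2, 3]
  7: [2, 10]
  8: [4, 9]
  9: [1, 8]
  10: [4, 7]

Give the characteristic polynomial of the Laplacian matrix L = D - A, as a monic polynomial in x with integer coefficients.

x^10 - 20x^9 + 170x^8 - 800x^7 + 2275x^6 - 4004x^5 + 4290x^4 - 2640x^3 + 825x^2 - 100x

With the vertex order [1, 2, 3, 4, 5, 6, 7, 8, 9, 10], the degrees are [2, 2, 2, 2, 2, 2, 2, 2, 2, 2], giving D = diag(2, 2, 2, 2, 2, 2, 2, 2, 2, 2) and L = D - A. Computing det(xI - L) by cofactor expansion (or equivalently via sum-over-permutations) gives x^10 - 20x^9 + 170x^8 - 800x^7 + 2275x^6 - 4004x^5 + 4290x^4 - 2640x^3 + 825x^2 - 100x. The coefficient of x^9 equals -trace(L) = -20, matching the sum of degrees. By the matrix-tree theorem the graph has (1/10) * product of the nonzero eigenvalues = 10 spanning trees.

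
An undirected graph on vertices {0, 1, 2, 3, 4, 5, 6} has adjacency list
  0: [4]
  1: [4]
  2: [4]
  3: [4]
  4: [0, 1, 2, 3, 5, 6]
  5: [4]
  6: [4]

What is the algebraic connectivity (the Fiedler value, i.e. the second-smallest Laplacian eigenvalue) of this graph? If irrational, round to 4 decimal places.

With the vertex order [0, 1, 2, 3, 4, 5, 6], the degrees are [1, 1, 1, 1, 6, 1, 1], giving D = diag(1, 1, 1, 1, 6, 1, 1) and L = D - A. The sorted Laplacian eigenvalues are [0, 1, 1, 1, 1, 1, 7]; the algebraic connectivity is the second entry, 1. There is one zero in the spectrum, matching the 1 component.

1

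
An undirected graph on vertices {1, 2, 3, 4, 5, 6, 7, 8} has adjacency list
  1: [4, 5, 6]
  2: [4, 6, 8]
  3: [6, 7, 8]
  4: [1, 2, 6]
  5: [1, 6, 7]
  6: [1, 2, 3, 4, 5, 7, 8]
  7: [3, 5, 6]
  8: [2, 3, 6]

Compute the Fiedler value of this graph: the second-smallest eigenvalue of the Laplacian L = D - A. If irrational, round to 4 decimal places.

Reading degrees in the order [1, 2, 3, 4, 5, 6, 7, 8] gives [3, 3, 3, 3, 3, 7, 3, 3]; set D = diag(3, 3, 3, 3, 3, 7, 3, 3) and form L = D - A. The sorted Laplacian eigenvalues are [0, 1.7530, 1.7530, 3.4450, 3.4450, 4.8019, 4.8019, 8]; the algebraic connectivity is the second entry, 1.7530. There is one zero in the spectrum, matching the 1 component.

1.7530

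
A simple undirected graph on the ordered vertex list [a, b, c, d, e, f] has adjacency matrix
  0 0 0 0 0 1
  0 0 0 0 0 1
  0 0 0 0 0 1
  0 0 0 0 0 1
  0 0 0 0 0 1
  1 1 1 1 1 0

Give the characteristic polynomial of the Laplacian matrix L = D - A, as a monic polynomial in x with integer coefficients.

x^6 - 10x^5 + 30x^4 - 40x^3 + 25x^2 - 6x

With the vertex order [a, b, c, d, e, f], the degrees are [1, 1, 1, 1, 1, 5], giving D = diag(1, 1, 1, 1, 1, 5) and L = D - A. Computing det(xI - L) by cofactor expansion (or equivalently via sum-over-permutations) gives x^6 - 10x^5 + 30x^4 - 40x^3 + 25x^2 - 6x. The coefficient of x^5 equals -trace(L) = -10, matching the sum of degrees. The eigenvalues sum to 10, which equals trace(L) = 2|E|.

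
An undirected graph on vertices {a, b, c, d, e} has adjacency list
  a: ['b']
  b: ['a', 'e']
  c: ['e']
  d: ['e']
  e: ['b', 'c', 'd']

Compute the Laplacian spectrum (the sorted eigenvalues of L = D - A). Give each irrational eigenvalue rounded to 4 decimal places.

[0, 0.5188, 1, 2.3111, 4.1701]

With the vertex order [a, b, c, d, e], the degrees are [1, 2, 1, 1, 3], giving D = diag(1, 2, 1, 1, 3) and L = D - A. The multiplicity of 0 as a Laplacian eigenvalue equals the number of connected components. The single zero eigenvalue shows the graph is connected. The eigenvalues sum to 8, which equals trace(L) = 2|E|.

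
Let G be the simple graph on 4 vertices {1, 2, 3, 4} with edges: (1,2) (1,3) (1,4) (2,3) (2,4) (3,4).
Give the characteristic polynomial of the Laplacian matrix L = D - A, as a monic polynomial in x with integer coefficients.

x^4 - 12x^3 + 48x^2 - 64x

Each diagonal entry of L is the vertex degree and each off-diagonal entry is -1 where an edge is present, 0 otherwise; in the order [1, 2, 3, 4] the diagonal is [3, 3, 3, 3]. Computing det(xI - L) by cofactor expansion (or equivalently via sum-over-permutations) gives x^4 - 12x^3 + 48x^2 - 64x. The constant term is 0 because L is singular (the all-ones vector lies in its kernel). The largest eigenvalue, 4, is at most the vertex count 4.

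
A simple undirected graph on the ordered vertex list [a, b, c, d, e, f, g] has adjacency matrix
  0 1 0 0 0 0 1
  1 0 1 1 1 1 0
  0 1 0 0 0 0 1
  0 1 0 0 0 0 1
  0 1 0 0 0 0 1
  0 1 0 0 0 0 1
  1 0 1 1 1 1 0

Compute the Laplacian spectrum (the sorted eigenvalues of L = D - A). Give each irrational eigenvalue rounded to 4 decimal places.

Each diagonal entry of L is the vertex degree and each off-diagonal entry is -1 where an edge is present, 0 otherwise; in the order [a, b, c, d, e, f, g] the diagonal is [2, 5, 2, 2, 2, 2, 5]. Since every row of L sums to 0, the all-ones vector is in the kernel and 0 is an eigenvalue. The single zero eigenvalue shows the graph is connected.

[0, 2, 2, 2, 2, 5, 7]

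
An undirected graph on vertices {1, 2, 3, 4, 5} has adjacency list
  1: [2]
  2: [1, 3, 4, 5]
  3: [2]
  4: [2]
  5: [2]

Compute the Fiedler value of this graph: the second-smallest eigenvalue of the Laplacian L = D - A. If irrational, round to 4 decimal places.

1

Reading degrees in the order [1, 2, 3, 4, 5] gives [1, 4, 1, 1, 1]; set D = diag(1, 4, 1, 1, 1) and form L = D - A. The smallest Laplacian eigenvalue is always 0. The next one, lambda_2 = 1, measures how hard the graph is to disconnect: larger values mean better connectivity.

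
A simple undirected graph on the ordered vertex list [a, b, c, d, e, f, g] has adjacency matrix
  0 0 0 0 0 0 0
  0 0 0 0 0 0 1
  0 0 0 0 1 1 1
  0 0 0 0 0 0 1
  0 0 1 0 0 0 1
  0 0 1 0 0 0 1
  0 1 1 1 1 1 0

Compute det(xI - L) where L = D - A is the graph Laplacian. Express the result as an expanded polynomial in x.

x^7 - 14x^6 + 69x^5 - 148x^4 + 140x^3 - 48x^2

With the vertex order [a, b, c, d, e, f, g], the degrees are [0, 1, 3, 1, 2, 2, 5], giving D = diag(0, 1, 3, 1, 2, 2, 5) and L = D - A. The eigenvalues of L are [0, 0, 1, 1, 2, 4, 6]; the characteristic polynomial is the product of (x - lambda_i), which multiplies out to x^7 - 14x^6 + 69x^5 - 148x^4 + 140x^3 - 48x^2. Since p(0) = det(-L) = 0, x divides p(x). There are 2 zeros in the spectrum, matching the 2 components.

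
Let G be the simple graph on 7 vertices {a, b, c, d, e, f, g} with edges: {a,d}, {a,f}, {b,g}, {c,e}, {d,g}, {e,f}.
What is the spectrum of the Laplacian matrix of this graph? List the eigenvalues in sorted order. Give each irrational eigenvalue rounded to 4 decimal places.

Each diagonal entry of L is the vertex degree and each off-diagonal entry is -1 where an edge is present, 0 otherwise; in the order [a, b, c, d, e, f, g] the diagonal is [2, 1, 1, 2, 2, 2, 2]. L is symmetric positive semidefinite, so every eigenvalue is real and nonnegative. By the matrix-tree theorem the graph has (1/7) * product of the nonzero eigenvalues = 1 spanning tree. There is one zero in the spectrum, matching the 1 component.

[0, 0.1981, 0.7530, 1.5550, 2.4450, 3.2470, 3.8019]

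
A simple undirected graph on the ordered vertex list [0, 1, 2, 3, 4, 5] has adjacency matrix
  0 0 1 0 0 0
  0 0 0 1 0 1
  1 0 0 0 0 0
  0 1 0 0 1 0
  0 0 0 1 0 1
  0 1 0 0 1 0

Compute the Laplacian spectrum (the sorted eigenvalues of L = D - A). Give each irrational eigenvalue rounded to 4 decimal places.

Each diagonal entry of L is the vertex degree and each off-diagonal entry is -1 where an edge is present, 0 otherwise; in the order [0, 1, 2, 3, 4, 5] the diagonal is [1, 2, 1, 2, 2, 2]. L is symmetric positive semidefinite, so every eigenvalue is real and nonnegative. The 2 zero eigenvalues correspond to the 2 connected components. There are 2 zeros in the spectrum, matching the 2 components.

[0, 0, 2, 2, 2, 4]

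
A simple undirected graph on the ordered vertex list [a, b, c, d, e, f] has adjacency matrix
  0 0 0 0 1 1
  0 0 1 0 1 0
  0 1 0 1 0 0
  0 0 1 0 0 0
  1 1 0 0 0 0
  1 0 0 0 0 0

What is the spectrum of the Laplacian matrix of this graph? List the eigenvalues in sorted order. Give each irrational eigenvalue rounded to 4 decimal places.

[0, 0.2679, 1, 2, 3, 3.7321]

With the vertex order [a, b, c, d, e, f], the degrees are [2, 2, 2, 1, 2, 1], giving D = diag(2, 2, 2, 1, 2, 1) and L = D - A. Since every row of L sums to 0, the all-ones vector is in the kernel and 0 is an eigenvalue. The largest eigenvalue, 3.7321, is at most the vertex count 6.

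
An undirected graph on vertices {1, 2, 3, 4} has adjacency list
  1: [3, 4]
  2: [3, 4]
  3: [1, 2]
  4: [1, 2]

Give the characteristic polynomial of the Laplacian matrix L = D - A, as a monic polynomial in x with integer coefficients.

With the vertex order [1, 2, 3, 4], the degrees are [2, 2, 2, 2], giving D = diag(2, 2, 2, 2) and L = D - A. L has integer entries, so p(x) = det(xI - L) has integer coefficients. Expanding the determinant yields x^4 - 8x^3 + 20x^2 - 16x. The constant term is 0 because L is singular (the all-ones vector lies in its kernel).

x^4 - 8x^3 + 20x^2 - 16x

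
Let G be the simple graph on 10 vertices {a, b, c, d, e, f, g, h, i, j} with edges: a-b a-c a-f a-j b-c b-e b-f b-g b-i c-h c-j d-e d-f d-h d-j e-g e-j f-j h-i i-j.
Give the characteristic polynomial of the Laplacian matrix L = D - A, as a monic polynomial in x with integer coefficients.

x^10 - 40x^9 + 693x^8 - 6818x^7 + 41926x^6 - 166870x^5 + 429158x^4 - 686354x^3 + 617884x^2 - 237790x

With the vertex order [a, b, c, d, e, f, g, h, i, j], the degrees are [4, 6, 4, 4, 4, 4, 2, 3, 3, 6], giving D = diag(4, 6, 4, 4, 4, 4, 2, 3, 3, 6) and L = D - A. L has integer entries, so p(x) = det(xI - L) has integer coefficients. Expanding the determinant yields x^10 - 40x^9 + 693x^8 - 6818x^7 + 41926x^6 - 166870x^5 + 429158x^4 - 686354x^3 + 617884x^2 - 237790x. The coefficient of x^9 equals -trace(L) = -40, matching the sum of degrees. There is one zero in the spectrum, matching the 1 component. The largest eigenvalue, 8.1043, is at most the vertex count 10.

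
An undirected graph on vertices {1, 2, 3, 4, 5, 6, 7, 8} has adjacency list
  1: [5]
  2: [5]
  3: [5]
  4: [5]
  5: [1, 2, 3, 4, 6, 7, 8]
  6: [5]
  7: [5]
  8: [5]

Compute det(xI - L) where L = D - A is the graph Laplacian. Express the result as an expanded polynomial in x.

x^8 - 14x^7 + 63x^6 - 140x^5 + 175x^4 - 126x^3 + 49x^2 - 8x

Reading degrees in the order [1, 2, 3, 4, 5, 6, 7, 8] gives [1, 1, 1, 1, 7, 1, 1, 1]; set D = diag(1, 1, 1, 1, 7, 1, 1, 1) and form L = D - A. L has integer entries, so p(x) = det(xI - L) has integer coefficients. Expanding the determinant yields x^8 - 14x^7 + 63x^6 - 140x^5 + 175x^4 - 126x^3 + 49x^2 - 8x. The constant term is 0 because L is singular (the all-ones vector lies in its kernel).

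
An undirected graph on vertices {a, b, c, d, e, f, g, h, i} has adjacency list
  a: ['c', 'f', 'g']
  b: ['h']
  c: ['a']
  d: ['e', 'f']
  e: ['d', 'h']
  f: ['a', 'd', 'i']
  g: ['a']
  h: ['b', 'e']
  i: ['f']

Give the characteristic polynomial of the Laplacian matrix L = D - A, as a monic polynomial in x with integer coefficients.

Reading degrees in the order [a, b, c, d, e, f, g, h, i] gives [3, 1, 1, 2, 2, 3, 1, 2, 1]; set D = diag(3, 1, 1, 2, 2, 3, 1, 2, 1) and form L = D - A. Computing det(xI - L) by cofactor expansion (or equivalently via sum-over-permutations) gives x^9 - 16x^8 + 103x^7 - 344x^6 + 642x^5 - 674x^4 + 381x^3 - 102x^2 + 9x. The constant term is 0 because L is singular (the all-ones vector lies in its kernel). There is one zero in the spectrum, matching the 1 component.

x^9 - 16x^8 + 103x^7 - 344x^6 + 642x^5 - 674x^4 + 381x^3 - 102x^2 + 9x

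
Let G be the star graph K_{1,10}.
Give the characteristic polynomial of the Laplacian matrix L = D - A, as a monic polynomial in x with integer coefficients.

x^11 - 20x^10 + 135x^9 - 480x^8 + 1050x^7 - 1512x^6 + 1470x^5 - 960x^4 + 405x^3 - 100x^2 + 11x

The graph has 11 vertices and degree multiset [10, 1, 1, 1, 1, 1, 1, 1, 1, 1, 1]; D is the diagonal matrix of degrees and L = D - A. Computing det(xI - L) by cofactor expansion (or equivalently via sum-over-permutations) gives x^11 - 20x^10 + 135x^9 - 480x^8 + 1050x^7 - 1512x^6 + 1470x^5 - 960x^4 + 405x^3 - 100x^2 + 11x. The constant term is 0 because L is singular (the all-ones vector lies in its kernel). The eigenvalues sum to 20, which equals trace(L) = 2|E|. By the matrix-tree theorem the graph has (1/11) * product of the nonzero eigenvalues = 1 spanning tree.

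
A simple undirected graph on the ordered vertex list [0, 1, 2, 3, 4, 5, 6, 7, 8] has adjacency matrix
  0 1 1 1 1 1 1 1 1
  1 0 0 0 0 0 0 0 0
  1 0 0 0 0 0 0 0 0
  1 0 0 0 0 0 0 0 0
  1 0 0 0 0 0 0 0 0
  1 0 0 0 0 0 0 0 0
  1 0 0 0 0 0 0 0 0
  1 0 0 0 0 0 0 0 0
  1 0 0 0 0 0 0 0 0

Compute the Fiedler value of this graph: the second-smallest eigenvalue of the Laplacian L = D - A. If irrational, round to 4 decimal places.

1

With the vertex order [0, 1, 2, 3, 4, 5, 6, 7, 8], the degrees are [8, 1, 1, 1, 1, 1, 1, 1, 1], giving D = diag(8, 1, 1, 1, 1, 1, 1, 1, 1) and L = D - A. Computing the eigenvalues of L and sorting gives [0, 1, 1, 1, 1, 1, 1, 1, 9]. The Fiedler value lambda_2 = 1 is strictly positive, so the graph is connected. The eigenvalues sum to 16, which equals trace(L) = 2|E|. There is one zero in the spectrum, matching the 1 component.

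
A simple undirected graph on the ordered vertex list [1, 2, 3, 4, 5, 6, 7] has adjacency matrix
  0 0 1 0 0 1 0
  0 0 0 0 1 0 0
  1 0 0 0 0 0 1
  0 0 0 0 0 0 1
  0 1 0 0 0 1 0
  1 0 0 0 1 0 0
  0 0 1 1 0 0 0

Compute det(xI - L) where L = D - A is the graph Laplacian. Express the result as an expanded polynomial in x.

Each diagonal entry of L is the vertex degree and each off-diagonal entry is -1 where an edge is present, 0 otherwise; in the order [1, 2, 3, 4, 5, 6, 7] the diagonal is [2, 1, 2, 1, 2, 2, 2]. Computing det(xI - L) by cofactor expansion (or equivalently via sum-over-permutations) gives x^7 - 12x^6 + 55x^5 - 120x^4 + 126x^3 - 56x^2 + 7x. Since p(0) = det(-L) = 0, x divides p(x). The largest eigenvalue, 3.8019, is at most the vertex count 7.

x^7 - 12x^6 + 55x^5 - 120x^4 + 126x^3 - 56x^2 + 7x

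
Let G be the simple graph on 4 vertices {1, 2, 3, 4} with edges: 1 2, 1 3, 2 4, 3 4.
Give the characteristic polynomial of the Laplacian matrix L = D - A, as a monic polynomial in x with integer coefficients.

Each diagonal entry of L is the vertex degree and each off-diagonal entry is -1 where an edge is present, 0 otherwise; in the order [1, 2, 3, 4] the diagonal is [2, 2, 2, 2]. The eigenvalues of L are [0, 2, 2, 4]; the characteristic polynomial is the product of (x - lambda_i), which multiplies out to x^4 - 8x^3 + 20x^2 - 16x. The constant term is 0 because L is singular (the all-ones vector lies in its kernel). By the matrix-tree theorem the graph has (1/4) * product of the nonzero eigenvalues = 4 spanning trees.

x^4 - 8x^3 + 20x^2 - 16x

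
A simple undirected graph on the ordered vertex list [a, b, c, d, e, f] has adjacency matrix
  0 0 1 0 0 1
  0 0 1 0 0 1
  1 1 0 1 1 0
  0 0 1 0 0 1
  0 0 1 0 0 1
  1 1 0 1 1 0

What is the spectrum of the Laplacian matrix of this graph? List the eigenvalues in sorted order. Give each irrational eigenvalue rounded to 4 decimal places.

Reading degrees in the order [a, b, c, d, e, f] gives [2, 2, 4, 2, 2, 4]; set D = diag(2, 2, 4, 2, 2, 4) and form L = D - A. Since every row of L sums to 0, the all-ones vector is in the kernel and 0 is an eigenvalue. The single zero eigenvalue shows the graph is connected. The largest eigenvalue, 6, is at most the vertex count 6.

[0, 2, 2, 2, 4, 6]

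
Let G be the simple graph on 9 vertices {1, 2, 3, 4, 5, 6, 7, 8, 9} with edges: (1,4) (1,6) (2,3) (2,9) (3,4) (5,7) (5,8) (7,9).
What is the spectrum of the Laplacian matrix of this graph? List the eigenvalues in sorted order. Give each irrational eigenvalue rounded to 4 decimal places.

Reading degrees in the order [1, 2, 3, 4, 5, 6, 7, 8, 9] gives [2, 2, 2, 2, 2, 1, 2, 1, 2]; set D = diag(2, 2, 2, 2, 2, 1, 2, 1, 2) and form L = D - A. Since every row of L sums to 0, the all-ones vector is in the kernel and 0 is an eigenvalue. The single zero eigenvalue shows the graph is connected.

[0, 0.1206, 0.4679, 1, 1.6527, 2.3473, 3, 3.5321, 3.8794]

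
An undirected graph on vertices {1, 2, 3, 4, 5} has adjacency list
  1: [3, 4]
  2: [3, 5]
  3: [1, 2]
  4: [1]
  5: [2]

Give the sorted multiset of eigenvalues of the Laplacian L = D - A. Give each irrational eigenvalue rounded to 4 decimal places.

[0, 0.3820, 1.3820, 2.6180, 3.6180]

Reading degrees in the order [1, 2, 3, 4, 5] gives [2, 2, 2, 1, 1]; set D = diag(2, 2, 2, 1, 1) and form L = D - A. The multiplicity of 0 as a Laplacian eigenvalue equals the number of connected components. The single zero eigenvalue shows the graph is connected. The largest eigenvalue, 3.6180, is at most the vertex count 5.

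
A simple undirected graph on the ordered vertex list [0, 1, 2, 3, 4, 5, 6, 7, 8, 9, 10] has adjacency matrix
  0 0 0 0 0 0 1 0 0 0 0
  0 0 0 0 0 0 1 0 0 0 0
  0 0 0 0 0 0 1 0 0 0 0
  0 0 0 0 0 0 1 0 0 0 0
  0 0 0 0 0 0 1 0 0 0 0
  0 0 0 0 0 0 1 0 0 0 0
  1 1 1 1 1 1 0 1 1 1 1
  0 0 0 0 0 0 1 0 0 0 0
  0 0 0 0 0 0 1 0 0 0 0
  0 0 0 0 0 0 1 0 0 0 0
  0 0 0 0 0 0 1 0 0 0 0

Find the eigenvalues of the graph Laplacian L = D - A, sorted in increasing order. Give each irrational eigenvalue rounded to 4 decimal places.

[0, 1, 1, 1, 1, 1, 1, 1, 1, 1, 11]

Each diagonal entry of L is the vertex degree and each off-diagonal entry is -1 where an edge is present, 0 otherwise; in the order [0, 1, 2, 3, 4, 5, 6, 7, 8, 9, 10] the diagonal is [1, 1, 1, 1, 1, 1, 10, 1, 1, 1, 1]. Since every row of L sums to 0, the all-ones vector is in the kernel and 0 is an eigenvalue. The eigenvalues sum to 20, which equals trace(L) = 2|E|. There is one zero in the spectrum, matching the 1 component.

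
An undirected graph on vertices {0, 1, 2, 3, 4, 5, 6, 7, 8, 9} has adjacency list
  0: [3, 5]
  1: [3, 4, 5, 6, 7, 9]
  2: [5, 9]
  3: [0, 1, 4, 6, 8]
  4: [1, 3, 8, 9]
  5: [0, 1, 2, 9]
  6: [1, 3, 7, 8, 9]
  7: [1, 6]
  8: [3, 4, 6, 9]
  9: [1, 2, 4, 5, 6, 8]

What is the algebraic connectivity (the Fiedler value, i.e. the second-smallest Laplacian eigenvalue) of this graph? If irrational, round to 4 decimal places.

1.3439

With the vertex order [0, 1, 2, 3, 4, 5, 6, 7, 8, 9], the degrees are [2, 6, 2, 5, 4, 4, 5, 2, 4, 6], giving D = diag(2, 6, 2, 5, 4, 4, 5, 2, 4, 6) and L = D - A. The sorted Laplacian eigenvalues are [0, 1.3439, 1.7205, 2.0942, 4.1466, 4.5366, 5.1746, 6.0214, 7.2518, 7.7104]; the algebraic connectivity is the second entry, 1.3439.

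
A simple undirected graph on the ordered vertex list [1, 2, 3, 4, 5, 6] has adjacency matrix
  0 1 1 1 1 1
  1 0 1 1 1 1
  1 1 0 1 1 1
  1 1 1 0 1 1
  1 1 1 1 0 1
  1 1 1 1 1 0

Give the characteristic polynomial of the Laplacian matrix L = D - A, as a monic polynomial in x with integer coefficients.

x^6 - 30x^5 + 360x^4 - 2160x^3 + 6480x^2 - 7776x

With the vertex order [1, 2, 3, 4, 5, 6], the degrees are [5, 5, 5, 5, 5, 5], giving D = diag(5, 5, 5, 5, 5, 5) and L = D - A. L has integer entries, so p(x) = det(xI - L) has integer coefficients. Expanding the determinant yields x^6 - 30x^5 + 360x^4 - 2160x^3 + 6480x^2 - 7776x. Since p(0) = det(-L) = 0, x divides p(x).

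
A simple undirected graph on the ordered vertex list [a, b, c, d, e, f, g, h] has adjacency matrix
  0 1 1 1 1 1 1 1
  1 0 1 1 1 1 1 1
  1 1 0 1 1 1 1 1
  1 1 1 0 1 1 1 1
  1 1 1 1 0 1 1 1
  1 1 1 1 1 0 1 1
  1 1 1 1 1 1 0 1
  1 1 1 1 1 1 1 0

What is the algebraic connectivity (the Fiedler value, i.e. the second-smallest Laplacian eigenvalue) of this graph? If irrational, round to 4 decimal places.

Reading degrees in the order [a, b, c, d, e, f, g, h] gives [7, 7, 7, 7, 7, 7, 7, 7]; set D = diag(7, 7, 7, 7, 7, 7, 7, 7) and form L = D - A. Computing the eigenvalues of L and sorting gives [0, 8, 8, 8, 8, 8, 8, 8]. The Fiedler value lambda_2 = 8 is strictly positive, so the graph is connected. The eigenvalues sum to 56, which equals trace(L) = 2|E|.

8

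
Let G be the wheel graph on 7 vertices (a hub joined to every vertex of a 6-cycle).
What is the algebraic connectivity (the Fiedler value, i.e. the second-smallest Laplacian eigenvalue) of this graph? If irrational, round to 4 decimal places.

2

The graph has 7 vertices and degree multiset [6, 3, 3, 3, 3, 3, 3]; D is the diagonal matrix of degrees and L = D - A. The sorted Laplacian eigenvalues are [0, 2, 2, 4, 4, 5, 7]; the algebraic connectivity is the second entry, 2. The largest eigenvalue, 7, is at most the vertex count 7.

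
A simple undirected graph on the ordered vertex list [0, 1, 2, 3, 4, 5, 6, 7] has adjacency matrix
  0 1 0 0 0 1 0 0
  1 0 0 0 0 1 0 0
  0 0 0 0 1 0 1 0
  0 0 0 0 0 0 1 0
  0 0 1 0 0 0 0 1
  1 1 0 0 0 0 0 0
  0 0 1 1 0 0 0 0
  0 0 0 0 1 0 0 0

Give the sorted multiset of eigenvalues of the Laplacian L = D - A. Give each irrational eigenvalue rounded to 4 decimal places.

Each diagonal entry of L is the vertex degree and each off-diagonal entry is -1 where an edge is present, 0 otherwise; in the order [0, 1, 2, 3, 4, 5, 6, 7] the diagonal is [2, 2, 2, 1, 2, 2, 2, 1]. L is symmetric positive semidefinite, so every eigenvalue is real and nonnegative. The 2 zero eigenvalues correspond to the 2 connected components. There are 2 zeros in the spectrum, matching the 2 components. The eigenvalues sum to 14, which equals trace(L) = 2|E|.

[0, 0, 0.3820, 1.3820, 2.6180, 3, 3, 3.6180]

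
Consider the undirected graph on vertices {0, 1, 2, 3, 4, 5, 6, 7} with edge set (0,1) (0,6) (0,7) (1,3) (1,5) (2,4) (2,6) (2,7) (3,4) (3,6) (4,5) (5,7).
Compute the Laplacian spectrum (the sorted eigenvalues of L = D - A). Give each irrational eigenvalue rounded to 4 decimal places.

With the vertex order [0, 1, 2, 3, 4, 5, 6, 7], the degrees are [3, 3, 3, 3, 3, 3, 3, 3], giving D = diag(3, 3, 3, 3, 3, 3, 3, 3) and L = D - A. The multiplicity of 0 as a Laplacian eigenvalue equals the number of connected components. The single zero eigenvalue shows the graph is connected. There is one zero in the spectrum, matching the 1 component.

[0, 2, 2, 2, 4, 4, 4, 6]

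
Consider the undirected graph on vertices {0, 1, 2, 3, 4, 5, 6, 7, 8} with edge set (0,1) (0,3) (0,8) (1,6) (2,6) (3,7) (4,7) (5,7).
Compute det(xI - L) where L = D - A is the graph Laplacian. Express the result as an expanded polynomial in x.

x^9 - 16x^8 + 103x^7 - 344x^6 + 643x^5 - 678x^4 + 384x^3 - 102x^2 + 9x

Each diagonal entry of L is the vertex degree and each off-diagonal entry is -1 where an edge is present, 0 otherwise; in the order [0, 1, 2, 3, 4, 5, 6, 7, 8] the diagonal is [3, 2, 1, 2, 1, 1, 2, 3, 1]. Computing det(xI - L) by cofactor expansion (or equivalently via sum-over-permutations) gives x^9 - 16x^8 + 103x^7 - 344x^6 + 643x^5 - 678x^4 + 384x^3 - 102x^2 + 9x. Since p(0) = det(-L) = 0, x divides p(x).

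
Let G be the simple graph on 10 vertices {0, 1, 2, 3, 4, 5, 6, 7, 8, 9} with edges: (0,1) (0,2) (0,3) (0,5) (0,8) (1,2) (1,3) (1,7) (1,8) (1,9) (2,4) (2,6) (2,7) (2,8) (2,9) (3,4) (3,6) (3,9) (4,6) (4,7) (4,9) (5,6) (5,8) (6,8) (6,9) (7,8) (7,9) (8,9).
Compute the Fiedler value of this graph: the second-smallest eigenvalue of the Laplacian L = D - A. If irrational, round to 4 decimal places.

2.5957

Reading degrees in the order [0, 1, 2, 3, 4, 5, 6, 7, 8, 9] gives [5, 6, 7, 5, 5, 3, 6, 5, 7, 7]; set D = diag(5, 6, 7, 5, 5, 3, 6, 5, 7, 7) and form L = D - A. Computing the eigenvalues of L and sorting gives [0, 2.5957, 4.3073, 4.4028, 6.0789, 6.1589, 7.2984, 8.0890, 8.3519, 8.7170]. The Fiedler value lambda_2 = 2.5957 is strictly positive, so the graph is connected. There is one zero in the spectrum, matching the 1 component.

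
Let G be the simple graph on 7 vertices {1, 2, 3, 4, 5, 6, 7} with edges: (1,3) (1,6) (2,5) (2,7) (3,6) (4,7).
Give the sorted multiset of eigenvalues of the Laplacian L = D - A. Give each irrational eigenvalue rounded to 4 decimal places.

Each diagonal entry of L is the vertex degree and each off-diagonal entry is -1 where an edge is present, 0 otherwise; in the order [1, 2, 3, 4, 5, 6, 7] the diagonal is [2, 2, 2, 1, 1, 2, 2]. Diagonalising L (or applying a numerical eigensolver to the 7x7 matrix) gives the spectrum above. The 2 zero eigenvalues correspond to the 2 connected components.

[0, 0, 0.5858, 2, 3, 3, 3.4142]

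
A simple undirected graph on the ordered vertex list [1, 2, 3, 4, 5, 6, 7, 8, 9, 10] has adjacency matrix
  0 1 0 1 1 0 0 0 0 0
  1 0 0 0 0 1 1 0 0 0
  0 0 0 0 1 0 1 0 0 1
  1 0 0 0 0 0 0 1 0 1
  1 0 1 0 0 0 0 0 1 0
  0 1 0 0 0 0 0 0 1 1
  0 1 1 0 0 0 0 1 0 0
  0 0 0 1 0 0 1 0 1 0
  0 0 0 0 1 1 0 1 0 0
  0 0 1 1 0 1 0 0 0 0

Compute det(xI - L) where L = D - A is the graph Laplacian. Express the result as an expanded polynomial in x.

Each diagonal entry of L is the vertex degree and each off-diagonal entry is -1 where an edge is present, 0 otherwise; in the order [1, 2, 3, 4, 5, 6, 7, 8, 9, 10] the diagonal is [3, 3, 3, 3, 3, 3, 3, 3, 3, 3]. Computing det(xI - L) by cofactor expansion (or equivalently via sum-over-permutations) gives x^10 - 30x^9 + 390x^8 - 2880x^7 + 13305x^6 - 39882x^5 + 77640x^4 - 94800x^3 + 66000x^2 - 20000x. The coefficient of x^9 equals -trace(L) = -30, matching the sum of degrees. There is one zero in the spectrum, matching the 1 component. The largest eigenvalue, 5, is at most the vertex count 10.

x^10 - 30x^9 + 390x^8 - 2880x^7 + 13305x^6 - 39882x^5 + 77640x^4 - 94800x^3 + 66000x^2 - 20000x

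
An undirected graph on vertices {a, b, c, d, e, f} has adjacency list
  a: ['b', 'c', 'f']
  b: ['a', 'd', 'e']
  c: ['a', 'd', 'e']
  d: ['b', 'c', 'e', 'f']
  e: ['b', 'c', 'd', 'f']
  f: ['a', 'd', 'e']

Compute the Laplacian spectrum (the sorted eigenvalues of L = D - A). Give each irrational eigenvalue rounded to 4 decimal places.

[0, 3, 3, 3, 5, 6]

With the vertex order [a, b, c, d, e, f], the degrees are [3, 3, 3, 4, 4, 3], giving D = diag(3, 3, 3, 4, 4, 3) and L = D - A. Diagonalising L (or applying a numerical eigensolver to the 6x6 matrix) gives the spectrum above. The single zero eigenvalue shows the graph is connected. The largest eigenvalue, 6, is at most the vertex count 6.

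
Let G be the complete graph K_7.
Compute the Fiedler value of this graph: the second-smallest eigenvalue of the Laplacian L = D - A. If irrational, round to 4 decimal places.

The graph has 7 vertices and degree multiset [6, 6, 6, 6, 6, 6, 6]; D is the diagonal matrix of degrees and L = D - A. The smallest Laplacian eigenvalue is always 0. The next one, lambda_2 = 7, measures how hard the graph is to disconnect: larger values mean better connectivity. By the matrix-tree theorem the graph has (1/7) * product of the nonzero eigenvalues = 16807 spanning trees. The eigenvalues sum to 42, which equals trace(L) = 2|E|.

7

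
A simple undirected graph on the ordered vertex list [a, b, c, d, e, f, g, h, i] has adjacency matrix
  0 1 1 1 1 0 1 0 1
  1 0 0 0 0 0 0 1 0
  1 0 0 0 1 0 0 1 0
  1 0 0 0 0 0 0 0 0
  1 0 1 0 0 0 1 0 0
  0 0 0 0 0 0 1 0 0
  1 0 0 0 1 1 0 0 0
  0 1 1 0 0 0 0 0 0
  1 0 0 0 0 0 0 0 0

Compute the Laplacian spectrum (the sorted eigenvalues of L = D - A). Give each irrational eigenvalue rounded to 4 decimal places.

[0, 0.6026, 0.8421, 1, 1.7285, 2.5386, 3.6207, 4.5452, 7.1223]

Each diagonal entry of L is the vertex degree and each off-diagonal entry is -1 where an edge is present, 0 otherwise; in the order [a, b, c, d, e, f, g, h, i] the diagonal is [6, 2, 3, 1, 3, 1, 3, 2, 1]. Since every row of L sums to 0, the all-ones vector is in the kernel and 0 is an eigenvalue. The single zero eigenvalue shows the graph is connected. There is one zero in the spectrum, matching the 1 component. The largest eigenvalue, 7.1223, is at most the vertex count 9.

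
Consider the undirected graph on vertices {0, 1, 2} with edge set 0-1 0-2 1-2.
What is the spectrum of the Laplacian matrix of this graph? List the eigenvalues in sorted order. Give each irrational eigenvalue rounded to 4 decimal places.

[0, 3, 3]

Reading degrees in the order [0, 1, 2] gives [2, 2, 2]; set D = diag(2, 2, 2) and form L = D - A. Diagonalising L (or applying a numerical eigensolver to the 3x3 matrix) gives the spectrum above.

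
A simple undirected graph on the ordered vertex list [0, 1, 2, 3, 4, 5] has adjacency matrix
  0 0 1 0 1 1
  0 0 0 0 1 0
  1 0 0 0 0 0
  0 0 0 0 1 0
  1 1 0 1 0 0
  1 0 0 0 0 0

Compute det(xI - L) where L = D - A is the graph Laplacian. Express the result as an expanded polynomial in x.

x^6 - 10x^5 + 34x^4 - 48x^3 + 29x^2 - 6x

With the vertex order [0, 1, 2, 3, 4, 5], the degrees are [3, 1, 1, 1, 3, 1], giving D = diag(3, 1, 1, 1, 3, 1) and L = D - A. L has integer entries, so p(x) = det(xI - L) has integer coefficients. Expanding the determinant yields x^6 - 10x^5 + 34x^4 - 48x^3 + 29x^2 - 6x. Since p(0) = det(-L) = 0, x divides p(x). By the matrix-tree theorem the graph has (1/6) * product of the nonzero eigenvalues = 1 spanning tree. There is one zero in the spectrum, matching the 1 component.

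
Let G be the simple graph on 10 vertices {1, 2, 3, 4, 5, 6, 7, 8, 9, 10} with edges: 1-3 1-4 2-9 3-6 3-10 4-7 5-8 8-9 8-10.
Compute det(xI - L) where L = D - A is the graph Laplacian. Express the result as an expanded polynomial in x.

Reading degrees in the order [1, 2, 3, 4, 5, 6, 7, 8, 9, 10] gives [2, 1, 3, 2, 1, 1, 1, 3, 2, 2]; set D = diag(2, 1, 3, 2, 1, 1, 1, 3, 2, 2) and form L = D - A. Computing det(xI - L) by cofactor expansion (or equivalently via sum-over-permutations) gives x^10 - 18x^9 + 134x^8 - 536x^7 + 1254x^6 - 1752x^5 + 1432x^4 - 642x^3 + 138x^2 - 10x. The constant term is 0 because L is singular (the all-ones vector lies in its kernel).

x^10 - 18x^9 + 134x^8 - 536x^7 + 1254x^6 - 1752x^5 + 1432x^4 - 642x^3 + 138x^2 - 10x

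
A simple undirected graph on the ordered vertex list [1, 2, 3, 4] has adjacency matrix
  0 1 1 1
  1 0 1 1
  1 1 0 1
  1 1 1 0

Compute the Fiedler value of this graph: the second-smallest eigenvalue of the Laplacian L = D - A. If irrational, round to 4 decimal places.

4

Each diagonal entry of L is the vertex degree and each off-diagonal entry is -1 where an edge is present, 0 otherwise; in the order [1, 2, 3, 4] the diagonal is [3, 3, 3, 3]. The sorted Laplacian eigenvalues are [0, 4, 4, 4]; the algebraic connectivity is the second entry, 4. The largest eigenvalue, 4, is at most the vertex count 4.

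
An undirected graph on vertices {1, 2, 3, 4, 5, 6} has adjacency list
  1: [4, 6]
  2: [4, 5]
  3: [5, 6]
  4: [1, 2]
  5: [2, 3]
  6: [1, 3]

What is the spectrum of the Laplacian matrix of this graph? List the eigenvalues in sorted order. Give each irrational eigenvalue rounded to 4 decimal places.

[0, 1, 1, 3, 3, 4]

Reading degrees in the order [1, 2, 3, 4, 5, 6] gives [2, 2, 2, 2, 2, 2]; set D = diag(2, 2, 2, 2, 2, 2) and form L = D - A. The multiplicity of 0 as a Laplacian eigenvalue equals the number of connected components. The single zero eigenvalue shows the graph is connected. The eigenvalues sum to 12, which equals trace(L) = 2|E|.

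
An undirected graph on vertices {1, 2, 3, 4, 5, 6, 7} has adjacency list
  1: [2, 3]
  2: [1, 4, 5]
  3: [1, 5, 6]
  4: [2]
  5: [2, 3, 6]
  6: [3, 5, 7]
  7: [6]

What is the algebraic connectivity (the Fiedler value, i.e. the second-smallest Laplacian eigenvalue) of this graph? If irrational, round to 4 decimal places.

0.5240

Each diagonal entry of L is the vertex degree and each off-diagonal entry is -1 where an edge is present, 0 otherwise; in the order [1, 2, 3, 4, 5, 6, 7] the diagonal is [2, 3, 3, 1, 3, 3, 1]. Computing the eigenvalues of L and sorting gives [0, 0.5240, 1.0706, 2.0994, 3.0931, 4.3185, 4.8944]. The Fiedler value lambda_2 = 0.5240 is strictly positive, so the graph is connected. By the matrix-tree theorem the graph has (1/7) * product of the nonzero eigenvalues = 11 spanning trees.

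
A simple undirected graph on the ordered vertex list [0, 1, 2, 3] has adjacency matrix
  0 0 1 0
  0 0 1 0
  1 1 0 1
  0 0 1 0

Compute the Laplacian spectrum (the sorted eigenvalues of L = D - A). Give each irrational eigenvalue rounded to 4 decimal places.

Each diagonal entry of L is the vertex degree and each off-diagonal entry is -1 where an edge is present, 0 otherwise; in the order [0, 1, 2, 3] the diagonal is [1, 1, 3, 1]. The multiplicity of 0 as a Laplacian eigenvalue equals the number of connected components. The single zero eigenvalue shows the graph is connected.

[0, 1, 1, 4]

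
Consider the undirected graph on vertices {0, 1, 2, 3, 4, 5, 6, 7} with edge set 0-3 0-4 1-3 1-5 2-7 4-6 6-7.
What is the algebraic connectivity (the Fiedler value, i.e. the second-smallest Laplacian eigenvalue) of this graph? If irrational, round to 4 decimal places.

Reading degrees in the order [0, 1, 2, 3, 4, 5, 6, 7] gives [2, 2, 1, 2, 2, 1, 2, 2]; set D = diag(2, 2, 1, 2, 2, 1, 2, 2) and form L = D - A. The smallest Laplacian eigenvalue is always 0. The next one, lambda_2 = 0.1522, measures how hard the graph is to disconnect: larger values mean better connectivity. The eigenvalues sum to 14, which equals trace(L) = 2|E|.

0.1522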